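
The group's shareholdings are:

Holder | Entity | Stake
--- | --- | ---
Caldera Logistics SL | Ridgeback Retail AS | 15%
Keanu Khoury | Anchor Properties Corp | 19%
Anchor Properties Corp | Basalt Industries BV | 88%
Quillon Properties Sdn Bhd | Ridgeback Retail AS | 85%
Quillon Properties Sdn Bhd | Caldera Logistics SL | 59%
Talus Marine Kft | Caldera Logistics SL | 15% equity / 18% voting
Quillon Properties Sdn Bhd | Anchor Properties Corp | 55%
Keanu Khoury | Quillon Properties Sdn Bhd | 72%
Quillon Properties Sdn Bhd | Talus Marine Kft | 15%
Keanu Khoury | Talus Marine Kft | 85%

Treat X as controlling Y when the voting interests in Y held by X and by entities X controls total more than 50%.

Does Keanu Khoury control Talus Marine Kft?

Keanu holds 72% of Quillon, so Keanu controls Quillon.
Keanu and Quillon together hold 85% + 15% = 100% of Talus, so Keanu controls Talus.

Yes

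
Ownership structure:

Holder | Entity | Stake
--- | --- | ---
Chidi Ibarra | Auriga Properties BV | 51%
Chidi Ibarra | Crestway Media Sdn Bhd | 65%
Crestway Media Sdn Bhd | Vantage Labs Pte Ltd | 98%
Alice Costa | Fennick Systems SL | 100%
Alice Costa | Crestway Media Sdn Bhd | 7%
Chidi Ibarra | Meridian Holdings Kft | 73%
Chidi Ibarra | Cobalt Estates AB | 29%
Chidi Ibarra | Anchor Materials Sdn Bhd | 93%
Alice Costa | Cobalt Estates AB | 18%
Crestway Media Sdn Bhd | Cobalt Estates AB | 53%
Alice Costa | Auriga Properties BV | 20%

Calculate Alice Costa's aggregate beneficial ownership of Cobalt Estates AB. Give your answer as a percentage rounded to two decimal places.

Alice reaches Cobalt along 2 paths.
Direct stake: 18% = 18%.
Via Crestway: 7% × 53% = 3.71%.
Total: 18% + 3.71% = 21.71%.

21.71%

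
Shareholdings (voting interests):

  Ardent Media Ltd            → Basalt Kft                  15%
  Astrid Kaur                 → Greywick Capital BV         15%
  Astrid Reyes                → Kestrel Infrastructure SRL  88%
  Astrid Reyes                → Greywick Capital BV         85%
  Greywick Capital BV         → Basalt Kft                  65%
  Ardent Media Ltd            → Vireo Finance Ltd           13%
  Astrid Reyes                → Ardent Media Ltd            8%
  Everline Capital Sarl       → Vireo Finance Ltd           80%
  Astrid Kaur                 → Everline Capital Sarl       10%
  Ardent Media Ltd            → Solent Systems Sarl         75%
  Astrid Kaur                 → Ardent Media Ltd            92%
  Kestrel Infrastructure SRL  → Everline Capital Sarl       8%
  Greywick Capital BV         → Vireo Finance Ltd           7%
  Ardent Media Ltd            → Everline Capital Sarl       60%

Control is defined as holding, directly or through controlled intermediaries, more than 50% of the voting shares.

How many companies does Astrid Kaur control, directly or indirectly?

Astrid Kaur holds 92% of Ardent, so Astrid Kaur controls Ardent.
Astrid Kaur and Ardent together hold 10% + 60% = 70% of Everline, so Astrid Kaur controls Everline.
Ardent holds 75% of Solent, so Astrid Kaur controls Solent.
Everline and Ardent together hold 80% + 13% = 93% of Vireo, so Astrid Kaur controls Vireo.
No other company's threshold is met.
Astrid Kaur controls 4 companies.

4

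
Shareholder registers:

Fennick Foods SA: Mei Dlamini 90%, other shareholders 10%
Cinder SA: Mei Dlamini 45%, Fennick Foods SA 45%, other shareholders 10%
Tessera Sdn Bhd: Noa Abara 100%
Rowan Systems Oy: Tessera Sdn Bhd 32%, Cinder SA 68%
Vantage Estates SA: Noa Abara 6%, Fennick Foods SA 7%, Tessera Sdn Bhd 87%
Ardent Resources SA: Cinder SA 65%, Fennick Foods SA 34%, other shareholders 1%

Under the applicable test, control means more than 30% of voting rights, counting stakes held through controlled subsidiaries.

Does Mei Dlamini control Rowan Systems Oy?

Mei holds 90% of Fennick, so Mei controls Fennick.
Mei and Fennick together hold 45% + 45% = 90% of Cinder, so Mei controls Cinder.
Cinder holds 68% of Rowan, so Mei controls Rowan.

Yes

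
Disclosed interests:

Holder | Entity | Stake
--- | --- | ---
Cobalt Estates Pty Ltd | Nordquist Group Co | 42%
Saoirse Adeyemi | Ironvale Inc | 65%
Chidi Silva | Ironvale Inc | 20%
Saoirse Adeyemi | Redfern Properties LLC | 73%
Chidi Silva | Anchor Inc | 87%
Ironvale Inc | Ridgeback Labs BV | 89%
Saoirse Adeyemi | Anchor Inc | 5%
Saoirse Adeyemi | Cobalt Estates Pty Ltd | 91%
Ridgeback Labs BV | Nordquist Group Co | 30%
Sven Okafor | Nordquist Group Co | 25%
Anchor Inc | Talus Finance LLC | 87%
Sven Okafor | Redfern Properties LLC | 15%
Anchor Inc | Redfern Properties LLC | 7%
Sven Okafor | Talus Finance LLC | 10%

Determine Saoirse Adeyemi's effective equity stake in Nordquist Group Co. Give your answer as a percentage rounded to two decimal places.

55.58%

Saoirse reaches Nordquist along 2 paths.
Via Cobalt: 91% × 42% = 38.22%.
Via Ironvale → Ridgeback: 65% × 89% × 30% = 17.355%.
Total: 38.22% + 17.355% = 55.575%.
Rounded: 55.58%.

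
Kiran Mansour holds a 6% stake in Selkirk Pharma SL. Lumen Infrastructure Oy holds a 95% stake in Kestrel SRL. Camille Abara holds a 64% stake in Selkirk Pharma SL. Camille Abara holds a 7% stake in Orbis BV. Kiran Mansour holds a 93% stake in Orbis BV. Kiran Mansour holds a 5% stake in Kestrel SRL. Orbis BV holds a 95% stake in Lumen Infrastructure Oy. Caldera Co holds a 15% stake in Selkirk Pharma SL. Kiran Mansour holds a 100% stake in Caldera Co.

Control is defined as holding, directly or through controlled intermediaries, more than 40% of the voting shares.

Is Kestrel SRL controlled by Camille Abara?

No

Camille holds 64% of Selkirk, so Camille controls Selkirk.
Neither Camille nor any entity Camille controls holds any voting interest in Kestrel.
So Camille does not control Kestrel.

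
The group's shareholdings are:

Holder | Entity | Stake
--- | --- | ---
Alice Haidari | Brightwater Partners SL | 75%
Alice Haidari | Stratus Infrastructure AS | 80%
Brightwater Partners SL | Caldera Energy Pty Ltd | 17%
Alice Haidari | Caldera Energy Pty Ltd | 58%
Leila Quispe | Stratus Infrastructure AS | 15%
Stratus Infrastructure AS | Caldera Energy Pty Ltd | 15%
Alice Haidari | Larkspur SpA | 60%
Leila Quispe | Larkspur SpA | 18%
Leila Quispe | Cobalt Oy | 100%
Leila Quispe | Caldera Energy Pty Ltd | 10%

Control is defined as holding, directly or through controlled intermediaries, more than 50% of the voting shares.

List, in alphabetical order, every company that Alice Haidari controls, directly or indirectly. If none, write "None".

Brightwater Partners SL, Caldera Energy Pty Ltd, Larkspur SpA, Stratus Infrastructure AS

Alice holds 75% of Brightwater, so Alice controls Brightwater.
Alice holds 80% of Stratus, so Alice controls Stratus.
Stratus and Alice and Brightwater together hold 15% + 58% + 17% = 90% of Caldera, so Alice controls Caldera.
Alice holds 60% of Larkspur, so Alice controls Larkspur.
No other company's threshold is met.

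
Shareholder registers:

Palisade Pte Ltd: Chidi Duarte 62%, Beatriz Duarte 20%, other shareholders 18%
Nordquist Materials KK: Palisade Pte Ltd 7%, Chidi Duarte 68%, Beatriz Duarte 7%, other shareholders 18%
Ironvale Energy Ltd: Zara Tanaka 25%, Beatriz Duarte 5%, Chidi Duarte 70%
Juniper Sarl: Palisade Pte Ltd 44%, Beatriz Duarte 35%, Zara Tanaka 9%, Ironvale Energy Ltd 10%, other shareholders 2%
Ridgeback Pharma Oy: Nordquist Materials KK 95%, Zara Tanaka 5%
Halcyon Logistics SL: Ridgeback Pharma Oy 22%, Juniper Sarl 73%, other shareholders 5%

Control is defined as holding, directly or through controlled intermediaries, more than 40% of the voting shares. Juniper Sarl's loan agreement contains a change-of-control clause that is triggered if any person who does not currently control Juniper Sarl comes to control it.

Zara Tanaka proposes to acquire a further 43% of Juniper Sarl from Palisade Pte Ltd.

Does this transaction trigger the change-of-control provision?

Yes

The purchase adds only to Zara's holdings (Palisade's stake shrinks), so Zara is the only person who could newly come to control Juniper.
Zara's largest direct stake is 25% in Ironvale, which does not meet the threshold, so Zara controls no company.
In Juniper, Zara's side holds only 9%, not > 40%.
So before the transaction, Zara does not control Juniper.
After the purchase, Zara's direct stake in Juniper rises to 9% + 43% = 52%, and Palisade's stake falls to 1%.
Zara holds 52% of Juniper, so Zara controls Juniper.
Zara did not control Juniper before and does after, so the clause is triggered.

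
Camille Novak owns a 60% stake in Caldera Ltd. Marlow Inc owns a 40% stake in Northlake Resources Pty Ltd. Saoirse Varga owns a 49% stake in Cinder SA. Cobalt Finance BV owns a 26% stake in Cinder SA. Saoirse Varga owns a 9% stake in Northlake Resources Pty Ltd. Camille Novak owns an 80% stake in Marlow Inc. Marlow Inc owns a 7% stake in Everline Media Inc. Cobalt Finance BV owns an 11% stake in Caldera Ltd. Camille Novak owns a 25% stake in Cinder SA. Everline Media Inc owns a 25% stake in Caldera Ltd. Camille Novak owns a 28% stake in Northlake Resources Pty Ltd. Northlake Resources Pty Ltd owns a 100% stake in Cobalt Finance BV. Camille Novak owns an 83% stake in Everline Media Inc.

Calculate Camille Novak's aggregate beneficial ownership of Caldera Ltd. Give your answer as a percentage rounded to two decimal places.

Camille reaches Caldera along 5 paths.
Via Everline: 83% × 25% = 20.75%.
Via Marlow → Everline: 80% × 7% × 25% = 1.4%.
Direct stake: 60% = 60%.
Via Northlake → Cobalt: 28% × 100% × 11% = 3.08%.
Via Marlow → Northlake → Cobalt: 80% × 40% × 100% × 11% = 3.52%.
Total: 20.75% + 1.4% + 60% + 3.08% + 3.52% = 88.75%.

88.75%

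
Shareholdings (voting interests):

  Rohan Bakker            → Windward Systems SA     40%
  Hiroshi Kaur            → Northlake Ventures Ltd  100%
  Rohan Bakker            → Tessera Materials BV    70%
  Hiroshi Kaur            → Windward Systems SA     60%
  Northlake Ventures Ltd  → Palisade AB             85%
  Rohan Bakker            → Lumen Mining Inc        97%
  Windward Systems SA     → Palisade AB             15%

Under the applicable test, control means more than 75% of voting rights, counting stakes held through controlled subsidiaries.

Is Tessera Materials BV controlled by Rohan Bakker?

No

Rohan holds 97% of Lumen, so Rohan controls Lumen.
In Tessera, Rohan's side holds only 70%, not > 75%.
So Rohan does not control Tessera.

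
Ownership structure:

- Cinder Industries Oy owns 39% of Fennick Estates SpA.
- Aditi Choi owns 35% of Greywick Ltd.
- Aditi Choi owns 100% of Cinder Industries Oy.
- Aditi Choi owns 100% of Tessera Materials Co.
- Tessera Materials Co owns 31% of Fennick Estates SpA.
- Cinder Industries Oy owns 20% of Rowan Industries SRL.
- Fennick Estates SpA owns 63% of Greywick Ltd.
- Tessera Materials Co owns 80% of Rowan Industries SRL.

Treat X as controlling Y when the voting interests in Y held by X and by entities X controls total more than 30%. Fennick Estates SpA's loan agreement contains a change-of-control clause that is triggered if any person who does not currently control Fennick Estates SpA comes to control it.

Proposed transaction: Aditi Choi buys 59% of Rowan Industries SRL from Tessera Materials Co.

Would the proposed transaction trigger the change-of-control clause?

No

The purchase adds only to Aditi's holdings (Tessera's stake shrinks), so Aditi is the only person who could newly come to control Fennick.
Aditi holds 100% of Tessera, so Aditi controls Tessera.
Aditi holds 100% of Cinder, so Aditi controls Cinder.
Cinder and Tessera together hold 39% + 31% = 70% of Fennick, so Aditi controls Fennick.
So Aditi already controls Fennick before the transaction.
After the purchase, Aditi holds 59% of Rowan directly, and Tessera's stake falls to 21%.
Aditi controlled Fennick already, so this is not a new person acquiring control; every other person's position is unchanged or reduced.
No new person acquires control, so the clause is not triggered.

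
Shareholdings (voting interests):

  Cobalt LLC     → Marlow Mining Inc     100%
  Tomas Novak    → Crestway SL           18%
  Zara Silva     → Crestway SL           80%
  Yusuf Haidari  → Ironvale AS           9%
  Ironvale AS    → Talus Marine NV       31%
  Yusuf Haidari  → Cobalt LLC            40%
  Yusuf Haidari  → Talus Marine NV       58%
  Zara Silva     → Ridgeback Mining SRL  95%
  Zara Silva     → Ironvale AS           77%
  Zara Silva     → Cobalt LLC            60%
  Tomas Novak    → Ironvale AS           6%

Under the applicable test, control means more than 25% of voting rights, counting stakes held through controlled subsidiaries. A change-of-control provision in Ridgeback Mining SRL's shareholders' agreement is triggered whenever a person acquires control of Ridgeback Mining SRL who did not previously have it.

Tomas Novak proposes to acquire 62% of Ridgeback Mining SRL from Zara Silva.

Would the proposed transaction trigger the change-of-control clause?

The purchase adds only to Tomas's holdings (Zara's stake shrinks), so Tomas is the only person who could newly come to control Ridgeback.
Tomas's largest direct stake is 18% in Crestway, which does not meet the threshold, so Tomas controls no company.
Neither Tomas nor any entity Tomas controls holds any voting interest in Ridgeback.
So before the transaction, Tomas does not control Ridgeback.
After the purchase, Tomas holds 62% of Ridgeback directly, and Zara's stake falls to 33%.
Tomas holds 62% of Ridgeback, so Tomas controls Ridgeback.
Tomas did not control Ridgeback before and does after, so the clause is triggered.

Yes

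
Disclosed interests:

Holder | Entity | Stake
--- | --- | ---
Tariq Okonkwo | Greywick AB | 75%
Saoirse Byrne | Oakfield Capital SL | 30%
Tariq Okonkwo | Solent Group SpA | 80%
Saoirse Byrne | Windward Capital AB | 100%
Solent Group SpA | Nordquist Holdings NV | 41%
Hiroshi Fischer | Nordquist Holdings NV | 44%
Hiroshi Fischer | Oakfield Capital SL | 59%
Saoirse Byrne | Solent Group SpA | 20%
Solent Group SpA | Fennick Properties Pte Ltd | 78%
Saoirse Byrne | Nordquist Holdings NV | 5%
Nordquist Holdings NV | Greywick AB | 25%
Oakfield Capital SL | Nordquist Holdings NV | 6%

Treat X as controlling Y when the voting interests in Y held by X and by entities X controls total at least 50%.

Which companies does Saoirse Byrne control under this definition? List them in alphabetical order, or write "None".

Windward Capital AB

Saoirse holds 100% of Windward, so Saoirse controls Windward.
No other company's threshold is met.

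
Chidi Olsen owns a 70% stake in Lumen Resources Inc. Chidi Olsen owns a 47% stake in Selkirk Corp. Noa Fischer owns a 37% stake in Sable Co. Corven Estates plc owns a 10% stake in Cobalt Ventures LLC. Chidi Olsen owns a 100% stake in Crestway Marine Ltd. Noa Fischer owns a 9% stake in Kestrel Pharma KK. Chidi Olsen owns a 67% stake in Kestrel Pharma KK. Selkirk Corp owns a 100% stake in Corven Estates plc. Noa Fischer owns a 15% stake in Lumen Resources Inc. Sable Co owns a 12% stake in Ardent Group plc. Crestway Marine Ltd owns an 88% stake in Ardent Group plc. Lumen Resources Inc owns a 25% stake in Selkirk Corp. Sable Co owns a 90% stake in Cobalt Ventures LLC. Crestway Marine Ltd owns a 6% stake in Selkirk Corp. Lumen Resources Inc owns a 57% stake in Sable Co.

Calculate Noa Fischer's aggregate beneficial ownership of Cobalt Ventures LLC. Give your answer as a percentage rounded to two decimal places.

Noa reaches Cobalt along 3 paths.
Via Lumen → Selkirk → Corven: 15% × 25% × 100% × 10% = 0.375%.
Via Lumen → Sable: 15% × 57% × 90% = 7.695%.
Via Sable: 37% × 90% = 33.3%.
Total: 0.375% + 7.695% + 33.3% = 41.37%.

41.37%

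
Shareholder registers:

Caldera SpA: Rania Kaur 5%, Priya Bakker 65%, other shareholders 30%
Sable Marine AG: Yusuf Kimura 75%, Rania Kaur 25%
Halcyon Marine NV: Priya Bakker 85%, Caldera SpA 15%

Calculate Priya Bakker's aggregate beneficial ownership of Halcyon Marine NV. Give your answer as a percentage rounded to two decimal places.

94.75%

Priya reaches Halcyon along 2 paths.
Direct stake: 85% = 85%.
Via Caldera: 65% × 15% = 9.75%.
Total: 85% + 9.75% = 94.75%.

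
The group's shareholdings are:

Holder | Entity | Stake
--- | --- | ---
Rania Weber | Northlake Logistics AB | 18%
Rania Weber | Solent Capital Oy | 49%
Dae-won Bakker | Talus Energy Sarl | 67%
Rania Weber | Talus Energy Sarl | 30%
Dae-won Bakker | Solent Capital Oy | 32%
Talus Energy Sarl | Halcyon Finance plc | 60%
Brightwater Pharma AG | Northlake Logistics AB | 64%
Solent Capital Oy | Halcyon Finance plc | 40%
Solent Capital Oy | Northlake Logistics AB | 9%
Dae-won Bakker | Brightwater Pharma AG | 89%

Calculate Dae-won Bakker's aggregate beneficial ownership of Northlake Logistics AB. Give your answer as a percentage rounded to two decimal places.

Dae-won reaches Northlake along 2 paths.
Via Solent: 32% × 9% = 2.88%.
Via Brightwater: 89% × 64% = 56.96%.
Total: 2.88% + 56.96% = 59.84%.

59.84%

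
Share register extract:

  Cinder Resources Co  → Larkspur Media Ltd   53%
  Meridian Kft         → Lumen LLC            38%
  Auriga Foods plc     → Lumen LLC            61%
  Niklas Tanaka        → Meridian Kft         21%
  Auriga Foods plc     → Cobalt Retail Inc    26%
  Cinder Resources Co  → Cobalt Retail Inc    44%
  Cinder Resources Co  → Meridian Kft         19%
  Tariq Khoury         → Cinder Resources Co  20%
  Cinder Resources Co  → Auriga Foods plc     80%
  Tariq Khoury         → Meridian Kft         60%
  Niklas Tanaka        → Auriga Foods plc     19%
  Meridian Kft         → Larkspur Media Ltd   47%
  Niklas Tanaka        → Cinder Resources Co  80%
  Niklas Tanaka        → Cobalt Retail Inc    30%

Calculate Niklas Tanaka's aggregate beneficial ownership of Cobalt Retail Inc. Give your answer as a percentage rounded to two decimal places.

86.78%

Niklas reaches Cobalt along 4 paths.
Via Cinder → Auriga: 80% × 80% × 26% = 16.64%.
Via Auriga: 19% × 26% = 4.94%.
Direct stake: 30% = 30%.
Via Cinder: 80% × 44% = 35.2%.
Total: 16.64% + 4.94% + 30% + 35.2% = 86.78%.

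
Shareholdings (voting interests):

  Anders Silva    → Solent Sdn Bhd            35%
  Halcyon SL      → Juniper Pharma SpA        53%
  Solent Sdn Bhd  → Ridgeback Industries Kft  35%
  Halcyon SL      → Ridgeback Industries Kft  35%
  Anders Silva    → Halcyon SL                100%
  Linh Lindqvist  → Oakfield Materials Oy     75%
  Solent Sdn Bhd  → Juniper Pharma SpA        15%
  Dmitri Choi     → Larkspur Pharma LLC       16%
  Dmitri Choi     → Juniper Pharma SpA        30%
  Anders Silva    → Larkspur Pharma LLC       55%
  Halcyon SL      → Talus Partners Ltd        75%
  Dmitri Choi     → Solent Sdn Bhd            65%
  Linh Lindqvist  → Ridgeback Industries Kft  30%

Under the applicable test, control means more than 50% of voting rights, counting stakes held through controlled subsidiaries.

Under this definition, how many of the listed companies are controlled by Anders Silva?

Anders holds 100% of Halcyon, so Anders controls Halcyon.
Anders holds 55% of Larkspur, so Anders controls Larkspur.
Halcyon holds 53% of Juniper, so Anders controls Juniper.
Halcyon holds 75% of Talus, so Anders controls Talus.
No other company's threshold is met.
Anders controls 4 companies.

4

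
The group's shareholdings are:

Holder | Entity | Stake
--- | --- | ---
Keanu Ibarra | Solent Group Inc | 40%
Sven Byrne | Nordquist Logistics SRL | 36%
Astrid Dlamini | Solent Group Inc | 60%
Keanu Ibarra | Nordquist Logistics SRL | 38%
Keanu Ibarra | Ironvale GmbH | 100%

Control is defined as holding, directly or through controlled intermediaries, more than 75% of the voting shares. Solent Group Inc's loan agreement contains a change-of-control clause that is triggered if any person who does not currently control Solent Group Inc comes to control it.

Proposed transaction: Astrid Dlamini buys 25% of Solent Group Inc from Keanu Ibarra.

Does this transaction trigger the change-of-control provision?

The purchase adds only to Astrid's holdings (Keanu's stake shrinks), so Astrid is the only person who could newly come to control Solent.
Astrid's largest direct stake is 60% in Solent, which does not meet the threshold, so Astrid controls no company.
In Solent, Astrid's side holds only 60%, not > 75%.
So before the transaction, Astrid does not control Solent.
After the purchase, Astrid's direct stake in Solent rises to 60% + 25% = 85%, and Keanu's stake falls to 15%.
Astrid holds 85% of Solent, so Astrid controls Solent.
Astrid did not control Solent before and does after, so the clause is triggered.

Yes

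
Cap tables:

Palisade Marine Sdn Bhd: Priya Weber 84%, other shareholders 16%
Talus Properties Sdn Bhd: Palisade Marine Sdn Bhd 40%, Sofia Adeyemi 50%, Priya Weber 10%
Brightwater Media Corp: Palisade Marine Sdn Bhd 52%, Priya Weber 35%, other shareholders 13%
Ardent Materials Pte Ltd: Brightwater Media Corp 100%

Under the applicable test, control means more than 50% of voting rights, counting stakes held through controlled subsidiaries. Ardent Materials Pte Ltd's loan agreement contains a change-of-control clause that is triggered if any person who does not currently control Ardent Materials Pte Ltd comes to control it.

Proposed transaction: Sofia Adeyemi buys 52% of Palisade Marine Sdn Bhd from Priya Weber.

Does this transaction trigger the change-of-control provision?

The purchase adds only to Sofia's holdings (Priya's stake shrinks), so Sofia is the only person who could newly come to control Ardent.
Sofia's largest direct stake is 50% in Talus, which does not meet the threshold, so Sofia controls no company.
Neither Sofia nor any entity Sofia controls holds any voting interest in Ardent.
So before the transaction, Sofia does not control Ardent.
After the purchase, Sofia holds 52% of Palisade directly, and Priya's stake falls to 32%.
Sofia holds 52% of Palisade, so Sofia controls Palisade.
Palisade holds 52% of Brightwater, so Sofia controls Brightwater.
Brightwater holds 100% of Ardent, so Sofia controls Ardent.
Sofia did not control Ardent before and does after, so the clause is triggered.

Yes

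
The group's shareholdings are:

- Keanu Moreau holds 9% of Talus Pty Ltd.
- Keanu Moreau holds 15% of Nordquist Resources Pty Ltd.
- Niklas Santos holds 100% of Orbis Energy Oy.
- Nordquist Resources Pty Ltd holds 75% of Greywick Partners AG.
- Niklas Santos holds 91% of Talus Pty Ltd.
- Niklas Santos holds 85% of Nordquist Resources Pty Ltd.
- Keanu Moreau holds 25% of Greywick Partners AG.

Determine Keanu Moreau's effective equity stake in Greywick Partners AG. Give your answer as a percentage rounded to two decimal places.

Keanu reaches Greywick along 2 paths.
Via Nordquist: 15% × 75% = 11.25%.
Direct stake: 25% = 25%.
Total: 11.25% + 25% = 36.25%.

36.25%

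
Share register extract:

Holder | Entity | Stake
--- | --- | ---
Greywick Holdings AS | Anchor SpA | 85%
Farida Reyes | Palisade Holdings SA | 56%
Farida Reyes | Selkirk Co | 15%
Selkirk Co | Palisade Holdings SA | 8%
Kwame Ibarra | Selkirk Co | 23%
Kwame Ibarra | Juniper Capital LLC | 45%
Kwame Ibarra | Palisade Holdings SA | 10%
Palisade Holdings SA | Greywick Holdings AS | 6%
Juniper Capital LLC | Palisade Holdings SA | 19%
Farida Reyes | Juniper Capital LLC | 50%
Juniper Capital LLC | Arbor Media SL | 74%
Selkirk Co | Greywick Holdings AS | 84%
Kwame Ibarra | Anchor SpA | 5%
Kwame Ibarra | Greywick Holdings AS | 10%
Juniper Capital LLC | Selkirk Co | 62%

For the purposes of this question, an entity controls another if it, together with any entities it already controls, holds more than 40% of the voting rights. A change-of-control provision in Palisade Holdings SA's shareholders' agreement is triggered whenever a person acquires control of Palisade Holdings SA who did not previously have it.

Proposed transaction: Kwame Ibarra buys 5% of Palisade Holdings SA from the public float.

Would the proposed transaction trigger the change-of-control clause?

The purchase changes only Kwame's holdings, so Kwame is the only person who could newly come to control Palisade.
Kwame holds 45% of Juniper, so Kwame controls Juniper.
Juniper and Kwame together hold 62% + 23% = 85% of Selkirk, so Kwame controls Selkirk.
Juniper holds 74% of Arbor, so Kwame controls Arbor.
Kwame and Selkirk together hold 10% + 84% = 94% of Greywick, so Kwame controls Greywick.
Greywick and Kwame together hold 85% + 5% = 90% of Anchor, so Kwame controls Anchor.
In Palisade, Kwame's side holds only 8% + 19% + 10% = 37%, not > 40%.
So before the transaction, Kwame does not control Palisade.
After the purchase, Kwame's direct stake in Palisade rises to 10% + 5% = 15%.
Selkirk and Juniper and Kwame together hold 8% + 19% + 15% = 42% of Palisade, so Kwame controls Palisade.
Kwame did not control Palisade before and does after, so the clause is triggered.

Yes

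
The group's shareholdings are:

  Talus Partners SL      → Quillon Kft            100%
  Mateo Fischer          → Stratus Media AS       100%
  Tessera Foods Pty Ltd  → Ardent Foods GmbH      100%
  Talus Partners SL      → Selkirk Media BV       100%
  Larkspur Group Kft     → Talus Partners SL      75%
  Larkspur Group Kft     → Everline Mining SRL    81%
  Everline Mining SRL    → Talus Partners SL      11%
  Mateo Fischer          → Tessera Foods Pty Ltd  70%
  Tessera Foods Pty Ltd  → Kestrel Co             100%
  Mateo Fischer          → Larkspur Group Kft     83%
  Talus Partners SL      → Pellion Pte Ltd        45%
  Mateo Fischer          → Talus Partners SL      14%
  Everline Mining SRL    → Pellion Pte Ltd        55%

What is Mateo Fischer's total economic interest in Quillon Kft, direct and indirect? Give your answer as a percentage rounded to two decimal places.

Mateo reaches Quillon along 3 paths.
Via Larkspur → Everline → Talus: 83% × 81% × 11% × 100% = 7.3953%.
Via Larkspur → Talus: 83% × 75% × 100% = 62.25%.
Via Talus: 14% × 100% = 14%.
Total: 7.3953% + 62.25% + 14% = 83.6453%.
Rounded: 83.65%.

83.65%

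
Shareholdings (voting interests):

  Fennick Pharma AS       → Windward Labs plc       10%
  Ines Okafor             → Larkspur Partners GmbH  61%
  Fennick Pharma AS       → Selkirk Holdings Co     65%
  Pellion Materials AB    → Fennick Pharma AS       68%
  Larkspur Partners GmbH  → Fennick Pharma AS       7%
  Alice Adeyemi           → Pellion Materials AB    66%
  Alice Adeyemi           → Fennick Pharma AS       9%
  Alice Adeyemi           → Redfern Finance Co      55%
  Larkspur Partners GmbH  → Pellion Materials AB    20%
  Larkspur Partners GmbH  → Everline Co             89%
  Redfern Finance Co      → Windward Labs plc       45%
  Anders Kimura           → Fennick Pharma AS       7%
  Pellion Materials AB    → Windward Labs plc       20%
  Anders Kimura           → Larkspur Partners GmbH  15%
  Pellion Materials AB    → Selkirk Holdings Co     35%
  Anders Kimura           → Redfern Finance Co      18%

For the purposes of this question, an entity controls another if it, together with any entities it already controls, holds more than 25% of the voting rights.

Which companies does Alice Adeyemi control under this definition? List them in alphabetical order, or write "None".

Alice holds 55% of Redfern, so Alice controls Redfern.
Alice holds 66% of Pellion, so Alice controls Pellion.
Pellion and Alice together hold 68% + 9% = 77% of Fennick, so Alice controls Fennick.
Fennick and Redfern and Pellion together hold 10% + 45% + 20% = 75% of Windward, so Alice controls Windward.
Pellion and Fennick together hold 35% + 65% = 100% of Selkirk, so Alice controls Selkirk.
No other company's threshold is met.

Fennick Pharma AS, Pellion Materials AB, Redfern Finance Co, Selkirk Holdings Co, Windward Labs plc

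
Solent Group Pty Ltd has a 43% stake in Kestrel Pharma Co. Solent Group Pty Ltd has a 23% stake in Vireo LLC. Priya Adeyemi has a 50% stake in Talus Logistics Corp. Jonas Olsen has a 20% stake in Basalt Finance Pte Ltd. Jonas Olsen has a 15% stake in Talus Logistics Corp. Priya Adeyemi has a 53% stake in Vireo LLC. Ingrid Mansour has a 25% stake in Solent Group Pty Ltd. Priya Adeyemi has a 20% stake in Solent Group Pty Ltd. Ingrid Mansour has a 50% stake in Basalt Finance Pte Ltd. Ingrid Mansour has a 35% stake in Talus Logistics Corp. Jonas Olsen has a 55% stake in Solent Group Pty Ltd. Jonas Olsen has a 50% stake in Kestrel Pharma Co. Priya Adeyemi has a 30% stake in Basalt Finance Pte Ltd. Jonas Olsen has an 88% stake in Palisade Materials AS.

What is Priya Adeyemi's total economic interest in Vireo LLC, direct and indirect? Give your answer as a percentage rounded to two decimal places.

57.60%

Priya reaches Vireo along 2 paths.
Via Solent: 20% × 23% = 4.6%.
Direct stake: 53% = 53%.
Total: 4.6% + 53% = 57.6%.
Rounded: 57.60%.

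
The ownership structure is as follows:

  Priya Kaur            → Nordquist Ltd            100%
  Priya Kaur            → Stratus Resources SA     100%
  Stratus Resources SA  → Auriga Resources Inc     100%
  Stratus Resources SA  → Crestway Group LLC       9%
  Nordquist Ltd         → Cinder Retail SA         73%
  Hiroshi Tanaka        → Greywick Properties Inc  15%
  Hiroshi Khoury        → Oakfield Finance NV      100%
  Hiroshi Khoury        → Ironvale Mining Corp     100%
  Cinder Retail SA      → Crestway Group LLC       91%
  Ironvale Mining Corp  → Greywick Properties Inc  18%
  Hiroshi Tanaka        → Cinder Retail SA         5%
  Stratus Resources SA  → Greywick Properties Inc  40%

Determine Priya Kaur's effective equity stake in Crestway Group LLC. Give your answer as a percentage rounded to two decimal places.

75.43%

Priya reaches Crestway along 2 paths.
Via Stratus: 100% × 9% = 9%.
Via Nordquist → Cinder: 100% × 73% × 91% = 66.43%.
Total: 9% + 66.43% = 75.43%.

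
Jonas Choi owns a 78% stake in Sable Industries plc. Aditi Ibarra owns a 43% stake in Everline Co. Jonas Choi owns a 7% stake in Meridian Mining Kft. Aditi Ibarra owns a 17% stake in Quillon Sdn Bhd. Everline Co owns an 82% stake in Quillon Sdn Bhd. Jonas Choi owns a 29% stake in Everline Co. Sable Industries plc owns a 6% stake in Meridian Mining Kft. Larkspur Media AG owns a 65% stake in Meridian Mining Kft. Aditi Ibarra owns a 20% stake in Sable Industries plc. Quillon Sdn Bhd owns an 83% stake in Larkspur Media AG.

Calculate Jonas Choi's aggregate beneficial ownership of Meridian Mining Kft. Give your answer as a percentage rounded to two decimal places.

Jonas reaches Meridian along 3 paths.
Direct stake: 7% = 7%.
Via Everline → Quillon → Larkspur: 29% × 82% × 83% × 65% = 12.82931%.
Via Sable: 78% × 6% = 4.68%.
Total: 7% + 12.82931% + 4.68% = 24.50931%.
Rounded: 24.51%.

24.51%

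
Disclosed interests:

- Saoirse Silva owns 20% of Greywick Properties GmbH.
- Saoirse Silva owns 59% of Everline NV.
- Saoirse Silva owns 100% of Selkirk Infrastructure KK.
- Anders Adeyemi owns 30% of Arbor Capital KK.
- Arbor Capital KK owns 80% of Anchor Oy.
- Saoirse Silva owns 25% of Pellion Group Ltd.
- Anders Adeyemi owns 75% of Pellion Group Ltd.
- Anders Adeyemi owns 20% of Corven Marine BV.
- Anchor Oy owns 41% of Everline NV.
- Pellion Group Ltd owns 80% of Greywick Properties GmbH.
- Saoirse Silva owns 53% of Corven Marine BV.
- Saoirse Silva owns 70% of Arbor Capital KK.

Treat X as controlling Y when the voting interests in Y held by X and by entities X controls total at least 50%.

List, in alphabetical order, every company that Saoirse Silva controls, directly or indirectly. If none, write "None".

Anchor Oy, Arbor Capital KK, Corven Marine BV, Everline NV, Selkirk Infrastructure KK

Saoirse holds 70% of Arbor, so Saoirse controls Arbor.
Arbor holds 80% of Anchor, so Saoirse controls Anchor.
Saoirse holds 53% of Corven, so Saoirse controls Corven.
Saoirse holds 100% of Selkirk, so Saoirse controls Selkirk.
Saoirse and Anchor together hold 59% + 41% = 100% of Everline, so Saoirse controls Everline.
No other company's threshold is met.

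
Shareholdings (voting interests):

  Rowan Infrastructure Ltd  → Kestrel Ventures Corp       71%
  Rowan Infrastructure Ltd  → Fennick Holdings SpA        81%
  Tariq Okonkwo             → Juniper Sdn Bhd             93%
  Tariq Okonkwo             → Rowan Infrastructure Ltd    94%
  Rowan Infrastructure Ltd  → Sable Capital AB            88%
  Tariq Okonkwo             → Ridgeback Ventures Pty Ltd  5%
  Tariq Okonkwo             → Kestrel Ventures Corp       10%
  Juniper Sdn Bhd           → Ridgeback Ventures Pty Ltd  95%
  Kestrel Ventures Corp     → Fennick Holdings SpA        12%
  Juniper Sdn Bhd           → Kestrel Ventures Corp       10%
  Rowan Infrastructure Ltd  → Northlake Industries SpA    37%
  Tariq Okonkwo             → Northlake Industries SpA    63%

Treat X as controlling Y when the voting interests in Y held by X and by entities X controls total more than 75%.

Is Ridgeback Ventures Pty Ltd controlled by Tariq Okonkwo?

Tariq holds 93% of Juniper, so Tariq controls Juniper.
Juniper and Tariq together hold 95% + 5% = 100% of Ridgeback, so Tariq controls Ridgeback.

Yes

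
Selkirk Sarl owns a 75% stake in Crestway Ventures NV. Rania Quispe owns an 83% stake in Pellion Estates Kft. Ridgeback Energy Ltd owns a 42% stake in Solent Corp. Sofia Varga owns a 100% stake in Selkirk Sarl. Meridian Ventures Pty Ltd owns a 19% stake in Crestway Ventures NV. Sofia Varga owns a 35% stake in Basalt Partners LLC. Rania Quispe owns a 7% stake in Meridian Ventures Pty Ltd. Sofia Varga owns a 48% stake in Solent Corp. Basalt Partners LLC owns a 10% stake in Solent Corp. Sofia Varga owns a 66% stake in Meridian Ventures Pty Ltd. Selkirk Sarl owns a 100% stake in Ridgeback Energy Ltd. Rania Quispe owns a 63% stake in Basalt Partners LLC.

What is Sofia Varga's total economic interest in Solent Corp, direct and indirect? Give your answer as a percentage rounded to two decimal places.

Sofia reaches Solent along 3 paths.
Via Basalt: 35% × 10% = 3.5%.
Via Selkirk → Ridgeback: 100% × 100% × 42% = 42%.
Direct stake: 48% = 48%.
Total: 3.5% + 42% + 48% = 93.5%.
Rounded: 93.50%.

93.50%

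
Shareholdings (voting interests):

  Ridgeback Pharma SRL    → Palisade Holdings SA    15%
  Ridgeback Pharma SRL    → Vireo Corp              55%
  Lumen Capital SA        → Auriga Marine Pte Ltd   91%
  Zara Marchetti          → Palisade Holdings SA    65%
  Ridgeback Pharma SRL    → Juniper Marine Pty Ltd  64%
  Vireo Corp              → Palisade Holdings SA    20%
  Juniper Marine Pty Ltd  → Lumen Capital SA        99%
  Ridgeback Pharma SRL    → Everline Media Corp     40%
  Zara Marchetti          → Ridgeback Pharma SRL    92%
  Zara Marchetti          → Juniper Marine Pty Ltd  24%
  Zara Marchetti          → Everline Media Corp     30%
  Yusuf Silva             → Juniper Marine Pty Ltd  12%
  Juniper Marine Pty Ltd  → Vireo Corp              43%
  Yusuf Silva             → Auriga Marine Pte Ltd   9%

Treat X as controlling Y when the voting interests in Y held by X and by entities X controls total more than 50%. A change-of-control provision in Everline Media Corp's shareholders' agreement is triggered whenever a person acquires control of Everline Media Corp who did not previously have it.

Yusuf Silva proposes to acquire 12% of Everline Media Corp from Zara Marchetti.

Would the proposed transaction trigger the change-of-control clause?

No

The purchase adds only to Yusuf's holdings (Zara's stake shrinks), so Yusuf is the only person who could newly come to control Everline.
Yusuf's largest direct stake is 12% in Juniper, which does not meet the threshold, so Yusuf controls no company.
Neither Yusuf nor any entity Yusuf controls holds any voting interest in Everline.
So before the transaction, Yusuf does not control Everline.
After the purchase, Yusuf holds 12% of Everline directly, and Zara's stake falls to 18%.
After the transaction, Yusuf's side holds 12% of Everline, not > 50%, so Yusuf still does not control Everline.
No new person acquires control, so the clause is not triggered.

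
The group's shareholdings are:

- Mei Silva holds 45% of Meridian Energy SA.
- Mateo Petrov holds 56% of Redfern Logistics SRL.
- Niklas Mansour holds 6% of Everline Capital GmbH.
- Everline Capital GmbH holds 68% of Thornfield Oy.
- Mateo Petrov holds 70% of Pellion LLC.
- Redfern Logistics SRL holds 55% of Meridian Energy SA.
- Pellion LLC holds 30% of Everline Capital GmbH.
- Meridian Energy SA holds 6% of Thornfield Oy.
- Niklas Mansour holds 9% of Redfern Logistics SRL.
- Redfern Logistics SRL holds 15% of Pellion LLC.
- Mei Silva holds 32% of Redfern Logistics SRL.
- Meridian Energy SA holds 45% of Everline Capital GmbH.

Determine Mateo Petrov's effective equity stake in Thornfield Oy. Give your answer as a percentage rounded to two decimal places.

27.27%

Mateo reaches Thornfield along 4 paths.
Via Redfern → Meridian: 56% × 55% × 6% = 1.848%.
Via Redfern → Meridian → Everline: 56% × 55% × 45% × 68% = 9.4248%.
Via Redfern → Pellion → Everline: 56% × 15% × 30% × 68% = 1.7136%.
Via Pellion → Everline: 70% × 30% × 68% = 14.28%.
Total: 1.848% + 9.4248% + 1.7136% + 14.28% = 27.2664%.
Rounded: 27.27%.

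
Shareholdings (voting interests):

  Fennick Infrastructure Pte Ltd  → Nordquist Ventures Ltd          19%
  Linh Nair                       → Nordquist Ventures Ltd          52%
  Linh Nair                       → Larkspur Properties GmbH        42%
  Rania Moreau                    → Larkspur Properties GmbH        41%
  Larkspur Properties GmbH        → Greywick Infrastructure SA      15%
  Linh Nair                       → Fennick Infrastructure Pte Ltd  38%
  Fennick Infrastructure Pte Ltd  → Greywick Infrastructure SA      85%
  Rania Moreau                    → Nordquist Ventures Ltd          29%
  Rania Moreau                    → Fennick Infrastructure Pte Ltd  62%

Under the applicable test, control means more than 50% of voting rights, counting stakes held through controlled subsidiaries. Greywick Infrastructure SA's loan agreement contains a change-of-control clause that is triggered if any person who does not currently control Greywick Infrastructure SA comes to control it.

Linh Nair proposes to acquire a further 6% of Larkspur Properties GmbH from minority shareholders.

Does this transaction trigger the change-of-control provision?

No

The purchase changes only Linh's holdings, so Linh is the only person who could newly come to control Greywick.
Linh holds 52% of Nordquist, so Linh controls Nordquist.
Neither Linh nor any entity Linh controls holds any voting interest in Greywick.
So before the transaction, Linh does not control Greywick.
After the purchase, Linh's direct stake in Larkspur rises to 42% + 6% = 48%.
Linh's side now holds 48% of Larkspur, not > 50%, so Linh still does not control Larkspur.
After the transaction, neither Linh nor any entity Linh controls holds a voting interest in Greywick, so Linh still does not control it.
No new person acquires control, so the clause is not triggered.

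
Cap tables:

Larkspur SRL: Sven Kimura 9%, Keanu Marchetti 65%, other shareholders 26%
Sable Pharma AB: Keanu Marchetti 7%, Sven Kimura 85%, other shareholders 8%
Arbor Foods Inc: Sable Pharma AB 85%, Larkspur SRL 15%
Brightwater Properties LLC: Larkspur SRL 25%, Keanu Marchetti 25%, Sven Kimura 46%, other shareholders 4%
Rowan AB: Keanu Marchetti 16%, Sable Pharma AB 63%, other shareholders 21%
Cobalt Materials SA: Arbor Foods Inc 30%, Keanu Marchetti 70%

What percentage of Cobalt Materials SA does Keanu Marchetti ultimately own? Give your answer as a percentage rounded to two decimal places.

Keanu reaches Cobalt along 3 paths.
Via Sable → Arbor: 7% × 85% × 30% = 1.785%.
Via Larkspur → Arbor: 65% × 15% × 30% = 2.925%.
Direct stake: 70% = 70%.
Total: 1.785% + 2.925% + 70% = 74.71%.

74.71%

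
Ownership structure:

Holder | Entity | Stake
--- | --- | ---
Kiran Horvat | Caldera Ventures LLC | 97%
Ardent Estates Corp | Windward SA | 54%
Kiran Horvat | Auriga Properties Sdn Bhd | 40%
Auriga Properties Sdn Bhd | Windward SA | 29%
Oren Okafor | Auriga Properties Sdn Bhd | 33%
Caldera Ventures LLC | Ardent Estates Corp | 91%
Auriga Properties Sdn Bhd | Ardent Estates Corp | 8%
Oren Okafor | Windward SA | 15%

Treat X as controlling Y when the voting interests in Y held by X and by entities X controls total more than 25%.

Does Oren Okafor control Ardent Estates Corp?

No

Oren holds 33% of Auriga, so Oren controls Auriga.
Oren and Auriga together hold 15% + 29% = 44% of Windward, so Oren controls Windward.
In Ardent, Oren's side holds only 8%, not > 25%.
So Oren does not control Ardent.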